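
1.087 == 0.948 False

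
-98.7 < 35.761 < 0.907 False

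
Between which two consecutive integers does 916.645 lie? 916 and 917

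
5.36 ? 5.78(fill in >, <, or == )<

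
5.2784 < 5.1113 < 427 False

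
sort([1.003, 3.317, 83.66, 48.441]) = [1.003, 3.317, 48.441, 83.66]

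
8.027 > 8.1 False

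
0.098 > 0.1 False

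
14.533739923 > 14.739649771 False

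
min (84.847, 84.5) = 84.5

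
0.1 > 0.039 True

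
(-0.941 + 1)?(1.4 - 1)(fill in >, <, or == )<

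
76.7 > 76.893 False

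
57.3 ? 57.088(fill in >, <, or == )>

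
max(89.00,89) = 89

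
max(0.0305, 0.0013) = 0.0305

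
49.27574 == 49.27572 False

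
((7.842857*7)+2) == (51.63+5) False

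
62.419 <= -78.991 False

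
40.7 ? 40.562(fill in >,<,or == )>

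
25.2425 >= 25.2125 True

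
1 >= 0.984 True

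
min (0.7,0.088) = 0.088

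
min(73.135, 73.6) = 73.135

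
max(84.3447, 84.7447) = 84.7447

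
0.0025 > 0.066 False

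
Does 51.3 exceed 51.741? No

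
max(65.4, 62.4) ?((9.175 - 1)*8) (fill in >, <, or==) ==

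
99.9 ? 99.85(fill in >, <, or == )>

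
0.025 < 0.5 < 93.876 True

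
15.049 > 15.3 False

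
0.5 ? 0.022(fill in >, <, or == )>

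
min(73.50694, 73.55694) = 73.50694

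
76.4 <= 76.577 True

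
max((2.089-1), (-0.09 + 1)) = 1.089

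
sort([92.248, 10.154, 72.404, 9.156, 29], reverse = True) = [92.248, 72.404, 29, 10.154, 9.156]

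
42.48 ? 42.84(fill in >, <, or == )<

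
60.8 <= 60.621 False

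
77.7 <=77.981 True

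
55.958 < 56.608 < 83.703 True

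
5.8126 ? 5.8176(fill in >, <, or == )<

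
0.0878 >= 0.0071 True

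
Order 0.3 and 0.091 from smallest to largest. 0.091, 0.3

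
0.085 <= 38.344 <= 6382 True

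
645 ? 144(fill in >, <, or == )>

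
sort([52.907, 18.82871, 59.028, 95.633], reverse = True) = [95.633, 59.028, 52.907, 18.82871]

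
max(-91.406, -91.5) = -91.406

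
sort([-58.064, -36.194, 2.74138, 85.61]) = [-58.064, -36.194, 2.74138, 85.61]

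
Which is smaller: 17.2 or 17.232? 17.2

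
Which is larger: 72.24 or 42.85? 72.24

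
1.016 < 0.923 False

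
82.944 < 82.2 False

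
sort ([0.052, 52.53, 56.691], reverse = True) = [56.691, 52.53, 0.052]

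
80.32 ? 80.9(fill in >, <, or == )<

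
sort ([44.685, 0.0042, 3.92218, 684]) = [0.0042, 3.92218, 44.685, 684]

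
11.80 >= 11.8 True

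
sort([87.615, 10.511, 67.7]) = [10.511, 67.7, 87.615]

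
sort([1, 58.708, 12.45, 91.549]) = [1, 12.45, 58.708, 91.549]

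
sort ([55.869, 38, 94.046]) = [38, 55.869, 94.046]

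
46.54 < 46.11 False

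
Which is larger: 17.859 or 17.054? 17.859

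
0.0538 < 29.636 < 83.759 True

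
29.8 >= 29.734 True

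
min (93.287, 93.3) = 93.287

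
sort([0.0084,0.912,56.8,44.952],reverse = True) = [56.8,44.952,0.912,0.0084]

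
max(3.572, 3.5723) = 3.5723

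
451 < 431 False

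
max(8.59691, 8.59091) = 8.59691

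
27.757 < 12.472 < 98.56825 False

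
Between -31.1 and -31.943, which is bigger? -31.1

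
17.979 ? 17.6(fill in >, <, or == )>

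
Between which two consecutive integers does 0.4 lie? 0 and 1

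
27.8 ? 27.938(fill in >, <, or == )<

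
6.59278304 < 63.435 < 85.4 True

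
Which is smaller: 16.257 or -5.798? -5.798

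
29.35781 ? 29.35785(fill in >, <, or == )<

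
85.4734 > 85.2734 True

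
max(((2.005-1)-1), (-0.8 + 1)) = 0.2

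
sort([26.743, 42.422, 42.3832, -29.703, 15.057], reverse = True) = [42.422, 42.3832, 26.743, 15.057, -29.703]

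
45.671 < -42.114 False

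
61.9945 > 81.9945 False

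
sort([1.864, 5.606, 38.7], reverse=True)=[38.7, 5.606, 1.864]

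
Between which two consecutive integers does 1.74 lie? 1 and 2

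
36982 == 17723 False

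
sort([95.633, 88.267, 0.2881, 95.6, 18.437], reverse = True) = [95.633, 95.6, 88.267, 18.437, 0.2881]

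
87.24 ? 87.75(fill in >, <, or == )<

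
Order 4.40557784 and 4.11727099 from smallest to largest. 4.11727099, 4.40557784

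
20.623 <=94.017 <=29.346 False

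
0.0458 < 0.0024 False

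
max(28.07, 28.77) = 28.77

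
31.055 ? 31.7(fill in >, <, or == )<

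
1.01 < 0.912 False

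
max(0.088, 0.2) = 0.2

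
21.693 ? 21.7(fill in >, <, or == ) <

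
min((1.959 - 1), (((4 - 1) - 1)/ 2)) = 0.959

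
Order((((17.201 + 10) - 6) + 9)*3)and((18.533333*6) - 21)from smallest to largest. ((18.533333*6) - 21), ((((17.201 + 10) - 6) + 9)*3)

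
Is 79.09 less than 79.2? Yes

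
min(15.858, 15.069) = 15.069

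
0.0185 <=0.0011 False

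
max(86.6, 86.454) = 86.6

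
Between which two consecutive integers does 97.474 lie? 97 and 98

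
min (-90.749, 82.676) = -90.749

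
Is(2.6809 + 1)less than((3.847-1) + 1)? Yes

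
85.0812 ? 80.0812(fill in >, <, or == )>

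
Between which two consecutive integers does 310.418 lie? 310 and 311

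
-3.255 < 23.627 True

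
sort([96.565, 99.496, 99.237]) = [96.565, 99.237, 99.496]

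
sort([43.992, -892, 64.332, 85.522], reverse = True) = [85.522, 64.332, 43.992, -892]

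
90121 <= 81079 False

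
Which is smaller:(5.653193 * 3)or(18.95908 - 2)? (18.95908 - 2)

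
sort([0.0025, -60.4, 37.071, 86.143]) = [-60.4, 0.0025, 37.071, 86.143]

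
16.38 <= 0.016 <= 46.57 False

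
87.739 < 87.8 True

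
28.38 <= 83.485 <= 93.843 True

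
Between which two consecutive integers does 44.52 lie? 44 and 45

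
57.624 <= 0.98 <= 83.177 False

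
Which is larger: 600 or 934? 934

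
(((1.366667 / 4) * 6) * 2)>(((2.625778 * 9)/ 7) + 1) False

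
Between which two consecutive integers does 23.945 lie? 23 and 24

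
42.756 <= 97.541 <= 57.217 False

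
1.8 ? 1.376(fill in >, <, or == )>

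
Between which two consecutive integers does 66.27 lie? 66 and 67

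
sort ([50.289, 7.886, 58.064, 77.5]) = [7.886, 50.289, 58.064, 77.5]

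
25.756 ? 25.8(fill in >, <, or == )<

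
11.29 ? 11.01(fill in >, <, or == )>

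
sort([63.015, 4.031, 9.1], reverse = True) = [63.015, 9.1, 4.031]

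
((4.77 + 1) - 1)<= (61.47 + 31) True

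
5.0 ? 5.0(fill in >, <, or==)==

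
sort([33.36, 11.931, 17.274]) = [11.931, 17.274, 33.36]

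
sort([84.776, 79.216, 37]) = [37, 79.216, 84.776]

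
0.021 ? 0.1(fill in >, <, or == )<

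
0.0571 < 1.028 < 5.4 True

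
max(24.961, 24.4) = 24.961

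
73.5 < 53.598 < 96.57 False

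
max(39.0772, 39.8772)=39.8772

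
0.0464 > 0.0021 True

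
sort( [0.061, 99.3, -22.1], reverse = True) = [99.3, 0.061, -22.1]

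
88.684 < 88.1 False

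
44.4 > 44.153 True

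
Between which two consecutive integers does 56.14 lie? 56 and 57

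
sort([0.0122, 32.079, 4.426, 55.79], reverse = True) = [55.79, 32.079, 4.426, 0.0122]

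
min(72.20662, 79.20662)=72.20662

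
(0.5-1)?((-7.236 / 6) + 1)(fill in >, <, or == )<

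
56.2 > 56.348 False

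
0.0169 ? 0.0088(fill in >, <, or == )>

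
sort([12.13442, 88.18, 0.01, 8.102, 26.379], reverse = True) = [88.18, 26.379, 12.13442, 8.102, 0.01]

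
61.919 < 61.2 False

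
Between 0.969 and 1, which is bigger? 1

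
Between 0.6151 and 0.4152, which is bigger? 0.6151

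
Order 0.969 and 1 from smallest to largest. 0.969, 1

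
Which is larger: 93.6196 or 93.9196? 93.9196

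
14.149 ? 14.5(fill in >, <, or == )<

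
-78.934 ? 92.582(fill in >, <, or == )<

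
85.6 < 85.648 True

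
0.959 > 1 False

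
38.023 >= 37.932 True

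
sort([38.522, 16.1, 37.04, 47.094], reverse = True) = [47.094, 38.522, 37.04, 16.1]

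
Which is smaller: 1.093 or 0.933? 0.933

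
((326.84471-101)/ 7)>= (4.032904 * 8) True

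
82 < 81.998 False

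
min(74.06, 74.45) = 74.06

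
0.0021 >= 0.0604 False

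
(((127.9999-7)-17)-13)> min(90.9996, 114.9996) True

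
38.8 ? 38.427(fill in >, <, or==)>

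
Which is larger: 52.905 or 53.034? 53.034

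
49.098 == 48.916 False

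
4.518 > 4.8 False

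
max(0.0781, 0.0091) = 0.0781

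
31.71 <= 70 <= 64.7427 False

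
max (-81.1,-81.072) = -81.072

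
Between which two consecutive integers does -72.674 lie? -73 and -72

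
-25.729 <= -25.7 True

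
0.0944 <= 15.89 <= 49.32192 True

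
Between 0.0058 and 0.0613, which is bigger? 0.0613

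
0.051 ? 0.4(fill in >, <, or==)<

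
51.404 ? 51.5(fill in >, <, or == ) <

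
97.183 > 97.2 False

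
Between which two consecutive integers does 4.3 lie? 4 and 5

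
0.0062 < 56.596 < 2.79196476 False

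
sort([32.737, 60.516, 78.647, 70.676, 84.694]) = [32.737, 60.516, 70.676, 78.647, 84.694]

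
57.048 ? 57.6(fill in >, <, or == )<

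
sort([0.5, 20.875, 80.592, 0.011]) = [0.011, 0.5, 20.875, 80.592]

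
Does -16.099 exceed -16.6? Yes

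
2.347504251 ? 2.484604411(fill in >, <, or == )<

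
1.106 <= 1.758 True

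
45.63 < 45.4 False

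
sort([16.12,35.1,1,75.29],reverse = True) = [75.29,35.1,16.12,1]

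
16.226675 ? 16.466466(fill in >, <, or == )<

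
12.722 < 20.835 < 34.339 True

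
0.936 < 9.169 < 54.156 True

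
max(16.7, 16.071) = 16.7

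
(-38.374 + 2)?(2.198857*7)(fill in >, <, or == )<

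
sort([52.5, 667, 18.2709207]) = [18.2709207, 52.5, 667]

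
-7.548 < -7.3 True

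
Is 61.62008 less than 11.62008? No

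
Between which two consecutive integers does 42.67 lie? 42 and 43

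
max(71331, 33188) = 71331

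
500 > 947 False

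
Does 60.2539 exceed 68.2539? No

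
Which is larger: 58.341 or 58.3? 58.341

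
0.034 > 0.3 False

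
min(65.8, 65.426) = 65.426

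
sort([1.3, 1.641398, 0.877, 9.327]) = [0.877, 1.3, 1.641398, 9.327]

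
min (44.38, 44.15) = 44.15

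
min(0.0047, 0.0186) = 0.0047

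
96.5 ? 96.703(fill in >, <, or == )<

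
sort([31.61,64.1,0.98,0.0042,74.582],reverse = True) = [74.582,64.1,31.61,0.98,0.0042]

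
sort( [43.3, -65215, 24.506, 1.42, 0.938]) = [-65215, 0.938, 1.42, 24.506, 43.3]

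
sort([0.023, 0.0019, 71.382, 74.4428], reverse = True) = [74.4428, 71.382, 0.023, 0.0019]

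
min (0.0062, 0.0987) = 0.0062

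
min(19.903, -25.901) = -25.901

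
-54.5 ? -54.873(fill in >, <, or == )>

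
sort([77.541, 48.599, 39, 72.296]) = [39, 48.599, 72.296, 77.541]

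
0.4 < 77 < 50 False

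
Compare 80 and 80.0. They are equal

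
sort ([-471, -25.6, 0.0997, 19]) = [-471, -25.6, 0.0997, 19]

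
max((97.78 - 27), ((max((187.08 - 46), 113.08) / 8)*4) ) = 70.78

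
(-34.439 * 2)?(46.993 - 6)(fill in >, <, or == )<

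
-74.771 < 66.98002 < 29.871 False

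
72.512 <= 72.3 False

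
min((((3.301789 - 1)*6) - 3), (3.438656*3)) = 10.315968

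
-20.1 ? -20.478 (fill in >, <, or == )>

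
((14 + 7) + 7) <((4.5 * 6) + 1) False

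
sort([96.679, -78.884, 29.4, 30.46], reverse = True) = [96.679, 30.46, 29.4, -78.884]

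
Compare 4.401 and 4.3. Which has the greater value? 4.401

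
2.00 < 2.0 False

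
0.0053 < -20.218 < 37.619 False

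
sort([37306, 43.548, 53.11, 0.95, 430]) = [0.95, 43.548, 53.11, 430, 37306]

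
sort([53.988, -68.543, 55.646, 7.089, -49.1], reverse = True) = [55.646, 53.988, 7.089, -49.1, -68.543]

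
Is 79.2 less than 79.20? No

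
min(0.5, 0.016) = 0.016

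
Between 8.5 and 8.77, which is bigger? 8.77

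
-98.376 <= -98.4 False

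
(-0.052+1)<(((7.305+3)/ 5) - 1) True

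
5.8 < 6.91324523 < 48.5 True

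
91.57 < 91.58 True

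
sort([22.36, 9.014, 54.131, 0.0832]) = [0.0832, 9.014, 22.36, 54.131]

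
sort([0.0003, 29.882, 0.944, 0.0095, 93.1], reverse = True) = [93.1, 29.882, 0.944, 0.0095, 0.0003]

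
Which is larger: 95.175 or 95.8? 95.8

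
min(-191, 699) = -191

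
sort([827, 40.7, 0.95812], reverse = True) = [827, 40.7, 0.95812]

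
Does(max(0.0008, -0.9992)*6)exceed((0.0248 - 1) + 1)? No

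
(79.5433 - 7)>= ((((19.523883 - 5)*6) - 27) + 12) True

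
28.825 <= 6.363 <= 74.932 False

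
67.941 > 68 False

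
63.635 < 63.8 True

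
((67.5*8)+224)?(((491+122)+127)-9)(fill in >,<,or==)>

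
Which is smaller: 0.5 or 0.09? 0.09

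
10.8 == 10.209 False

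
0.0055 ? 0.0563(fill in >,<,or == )<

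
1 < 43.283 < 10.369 False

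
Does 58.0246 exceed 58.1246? No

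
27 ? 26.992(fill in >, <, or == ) >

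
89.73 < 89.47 False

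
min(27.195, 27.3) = 27.195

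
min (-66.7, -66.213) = -66.7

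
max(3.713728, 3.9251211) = 3.9251211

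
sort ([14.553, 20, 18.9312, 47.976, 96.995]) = [14.553, 18.9312, 20, 47.976, 96.995]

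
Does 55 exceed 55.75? No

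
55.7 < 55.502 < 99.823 False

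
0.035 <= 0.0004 False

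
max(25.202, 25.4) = 25.4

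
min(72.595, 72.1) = 72.1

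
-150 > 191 False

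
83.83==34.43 False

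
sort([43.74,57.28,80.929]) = [43.74,57.28,80.929]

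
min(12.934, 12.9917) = 12.934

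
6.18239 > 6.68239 False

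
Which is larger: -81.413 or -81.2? -81.2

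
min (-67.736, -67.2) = -67.736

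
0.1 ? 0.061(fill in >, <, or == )>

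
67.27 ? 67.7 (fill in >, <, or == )<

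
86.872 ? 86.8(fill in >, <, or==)>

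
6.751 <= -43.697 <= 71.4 False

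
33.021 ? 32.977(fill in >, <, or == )>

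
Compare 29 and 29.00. They are equal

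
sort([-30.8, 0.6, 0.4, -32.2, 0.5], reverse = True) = [0.6, 0.5, 0.4, -30.8, -32.2]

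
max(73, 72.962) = 73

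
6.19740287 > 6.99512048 False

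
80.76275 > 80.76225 True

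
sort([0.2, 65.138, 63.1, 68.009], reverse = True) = [68.009, 65.138, 63.1, 0.2]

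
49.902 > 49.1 True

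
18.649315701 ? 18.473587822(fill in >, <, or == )>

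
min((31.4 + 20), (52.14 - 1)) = 51.14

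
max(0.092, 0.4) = 0.4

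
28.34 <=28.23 False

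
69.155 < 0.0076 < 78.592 False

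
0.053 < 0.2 True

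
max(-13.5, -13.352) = -13.352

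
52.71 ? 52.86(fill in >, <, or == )<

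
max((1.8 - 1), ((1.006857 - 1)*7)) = 0.8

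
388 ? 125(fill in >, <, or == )>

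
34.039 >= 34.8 False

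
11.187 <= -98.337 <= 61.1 False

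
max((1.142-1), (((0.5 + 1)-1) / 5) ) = 0.142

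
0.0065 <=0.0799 True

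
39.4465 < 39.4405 False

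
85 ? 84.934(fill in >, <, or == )>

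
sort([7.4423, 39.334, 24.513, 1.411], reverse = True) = [39.334, 24.513, 7.4423, 1.411]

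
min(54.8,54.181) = 54.181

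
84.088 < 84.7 True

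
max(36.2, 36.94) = 36.94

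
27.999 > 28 False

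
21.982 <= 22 True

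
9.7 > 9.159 True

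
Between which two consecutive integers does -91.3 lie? -92 and -91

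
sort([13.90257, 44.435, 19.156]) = [13.90257, 19.156, 44.435]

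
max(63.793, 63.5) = 63.793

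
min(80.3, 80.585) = 80.3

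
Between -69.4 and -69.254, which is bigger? -69.254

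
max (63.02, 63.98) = 63.98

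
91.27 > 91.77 False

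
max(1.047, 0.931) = 1.047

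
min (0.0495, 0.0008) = 0.0008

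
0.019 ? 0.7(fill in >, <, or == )<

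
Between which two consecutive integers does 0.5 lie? 0 and 1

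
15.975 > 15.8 True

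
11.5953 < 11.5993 True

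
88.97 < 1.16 False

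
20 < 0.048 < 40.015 False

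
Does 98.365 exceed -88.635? Yes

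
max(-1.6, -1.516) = -1.516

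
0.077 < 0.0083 False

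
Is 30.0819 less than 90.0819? Yes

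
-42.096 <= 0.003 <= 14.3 True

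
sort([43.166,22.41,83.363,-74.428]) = [-74.428,22.41,43.166,83.363]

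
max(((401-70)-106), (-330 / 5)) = 225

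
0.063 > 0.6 False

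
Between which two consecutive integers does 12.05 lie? 12 and 13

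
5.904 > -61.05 True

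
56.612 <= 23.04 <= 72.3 False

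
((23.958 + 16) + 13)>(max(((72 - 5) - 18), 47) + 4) False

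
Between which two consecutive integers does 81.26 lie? 81 and 82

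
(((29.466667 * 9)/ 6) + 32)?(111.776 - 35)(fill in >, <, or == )<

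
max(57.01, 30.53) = 57.01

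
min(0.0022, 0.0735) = 0.0022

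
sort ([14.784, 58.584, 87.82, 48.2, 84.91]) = [14.784, 48.2, 58.584, 84.91, 87.82]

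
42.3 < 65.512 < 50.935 False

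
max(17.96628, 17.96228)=17.96628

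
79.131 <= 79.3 True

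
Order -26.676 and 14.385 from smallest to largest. -26.676,14.385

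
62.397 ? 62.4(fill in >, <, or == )<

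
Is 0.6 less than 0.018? No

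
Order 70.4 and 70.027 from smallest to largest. 70.027, 70.4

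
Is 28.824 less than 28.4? No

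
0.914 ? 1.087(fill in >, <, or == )<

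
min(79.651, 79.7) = 79.651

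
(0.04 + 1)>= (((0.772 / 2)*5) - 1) True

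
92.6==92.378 False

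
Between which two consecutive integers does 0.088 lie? 0 and 1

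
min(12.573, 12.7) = 12.573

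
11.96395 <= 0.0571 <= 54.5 False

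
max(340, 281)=340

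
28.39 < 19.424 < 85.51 False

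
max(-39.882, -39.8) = -39.8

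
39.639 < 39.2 False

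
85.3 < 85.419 True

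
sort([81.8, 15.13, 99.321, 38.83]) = [15.13, 38.83, 81.8, 99.321]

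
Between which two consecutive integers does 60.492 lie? 60 and 61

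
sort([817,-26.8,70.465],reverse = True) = [817,70.465,-26.8]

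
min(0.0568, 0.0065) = 0.0065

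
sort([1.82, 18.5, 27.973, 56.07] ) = [1.82, 18.5, 27.973, 56.07]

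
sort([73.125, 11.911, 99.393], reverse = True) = [99.393, 73.125, 11.911]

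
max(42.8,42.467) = 42.8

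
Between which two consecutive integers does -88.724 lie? -89 and -88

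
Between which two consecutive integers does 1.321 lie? 1 and 2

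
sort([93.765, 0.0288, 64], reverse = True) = [93.765, 64, 0.0288]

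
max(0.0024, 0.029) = 0.029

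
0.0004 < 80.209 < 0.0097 False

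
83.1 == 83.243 False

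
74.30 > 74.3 False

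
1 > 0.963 True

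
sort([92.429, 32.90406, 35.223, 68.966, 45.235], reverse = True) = [92.429, 68.966, 45.235, 35.223, 32.90406]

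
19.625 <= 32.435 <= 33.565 True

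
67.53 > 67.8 False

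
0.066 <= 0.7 True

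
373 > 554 False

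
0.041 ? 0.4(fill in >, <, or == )<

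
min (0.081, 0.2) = 0.081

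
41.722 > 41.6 True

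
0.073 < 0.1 True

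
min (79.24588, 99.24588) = 79.24588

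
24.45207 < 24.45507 True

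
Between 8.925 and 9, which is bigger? 9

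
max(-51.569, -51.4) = -51.4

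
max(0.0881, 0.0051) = 0.0881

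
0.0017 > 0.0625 False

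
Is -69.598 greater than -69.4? No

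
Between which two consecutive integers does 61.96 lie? 61 and 62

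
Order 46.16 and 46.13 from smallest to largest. 46.13, 46.16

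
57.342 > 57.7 False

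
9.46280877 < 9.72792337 True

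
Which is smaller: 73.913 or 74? 73.913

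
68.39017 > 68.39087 False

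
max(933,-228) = 933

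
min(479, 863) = 479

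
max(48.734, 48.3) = 48.734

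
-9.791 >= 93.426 False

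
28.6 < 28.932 True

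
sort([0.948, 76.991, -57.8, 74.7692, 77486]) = [-57.8, 0.948, 74.7692, 76.991, 77486]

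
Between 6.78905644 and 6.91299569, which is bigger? 6.91299569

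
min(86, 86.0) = 86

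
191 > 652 False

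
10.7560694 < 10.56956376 False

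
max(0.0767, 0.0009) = 0.0767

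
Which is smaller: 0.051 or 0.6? 0.051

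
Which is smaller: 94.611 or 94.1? 94.1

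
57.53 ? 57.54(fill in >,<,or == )<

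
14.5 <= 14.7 True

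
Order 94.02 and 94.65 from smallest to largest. 94.02, 94.65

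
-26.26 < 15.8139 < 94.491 True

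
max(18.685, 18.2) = 18.685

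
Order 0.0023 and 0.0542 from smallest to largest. 0.0023, 0.0542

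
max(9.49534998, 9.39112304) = 9.49534998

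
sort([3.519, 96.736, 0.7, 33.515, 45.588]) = [0.7, 3.519, 33.515, 45.588, 96.736]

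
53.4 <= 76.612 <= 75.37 False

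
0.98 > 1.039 False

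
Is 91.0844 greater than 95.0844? No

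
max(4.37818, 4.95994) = 4.95994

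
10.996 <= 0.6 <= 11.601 False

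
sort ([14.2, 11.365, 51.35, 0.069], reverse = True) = [51.35, 14.2, 11.365, 0.069]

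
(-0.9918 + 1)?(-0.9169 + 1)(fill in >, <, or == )<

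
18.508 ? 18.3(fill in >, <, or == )>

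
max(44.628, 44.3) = 44.628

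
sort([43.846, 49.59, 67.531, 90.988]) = [43.846, 49.59, 67.531, 90.988]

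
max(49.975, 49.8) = 49.975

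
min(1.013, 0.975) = 0.975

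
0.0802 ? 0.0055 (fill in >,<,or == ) >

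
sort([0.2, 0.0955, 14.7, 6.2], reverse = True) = [14.7, 6.2, 0.2, 0.0955]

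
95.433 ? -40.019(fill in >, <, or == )>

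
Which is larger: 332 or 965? 965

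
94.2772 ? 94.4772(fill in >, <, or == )<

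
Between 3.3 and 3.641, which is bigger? 3.641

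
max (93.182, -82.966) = 93.182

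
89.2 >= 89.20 True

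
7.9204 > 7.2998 True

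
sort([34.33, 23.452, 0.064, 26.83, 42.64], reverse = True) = [42.64, 34.33, 26.83, 23.452, 0.064]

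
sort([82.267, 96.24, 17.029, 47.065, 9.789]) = [9.789, 17.029, 47.065, 82.267, 96.24]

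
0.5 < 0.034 False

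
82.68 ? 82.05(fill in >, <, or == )>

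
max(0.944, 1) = 1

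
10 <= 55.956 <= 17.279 False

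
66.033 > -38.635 True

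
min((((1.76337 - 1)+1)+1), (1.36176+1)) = 2.36176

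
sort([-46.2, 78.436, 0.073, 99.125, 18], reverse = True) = [99.125, 78.436, 18, 0.073, -46.2]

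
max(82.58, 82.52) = 82.58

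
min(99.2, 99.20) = 99.2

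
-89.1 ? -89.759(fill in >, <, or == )>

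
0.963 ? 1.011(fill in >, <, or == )<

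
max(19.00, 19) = 19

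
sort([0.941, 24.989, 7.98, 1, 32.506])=[0.941, 1, 7.98, 24.989, 32.506]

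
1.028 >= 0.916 True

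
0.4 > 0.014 True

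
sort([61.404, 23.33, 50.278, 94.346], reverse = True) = [94.346, 61.404, 50.278, 23.33]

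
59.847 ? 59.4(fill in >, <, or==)>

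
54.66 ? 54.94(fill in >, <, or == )<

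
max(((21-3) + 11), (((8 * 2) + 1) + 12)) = 29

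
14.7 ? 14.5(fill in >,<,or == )>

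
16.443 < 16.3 False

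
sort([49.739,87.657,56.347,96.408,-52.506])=[-52.506,49.739,56.347,87.657,96.408]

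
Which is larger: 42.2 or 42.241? 42.241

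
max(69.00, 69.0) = 69.0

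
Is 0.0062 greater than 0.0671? No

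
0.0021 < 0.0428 True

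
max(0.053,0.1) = 0.1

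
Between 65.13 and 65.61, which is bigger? 65.61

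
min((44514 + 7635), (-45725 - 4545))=-50270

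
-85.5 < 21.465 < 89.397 True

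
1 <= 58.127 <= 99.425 True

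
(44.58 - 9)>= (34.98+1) False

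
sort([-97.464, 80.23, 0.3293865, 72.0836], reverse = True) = [80.23, 72.0836, 0.3293865, -97.464]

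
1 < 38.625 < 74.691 True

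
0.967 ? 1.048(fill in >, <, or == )<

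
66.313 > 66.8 False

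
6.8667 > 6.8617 True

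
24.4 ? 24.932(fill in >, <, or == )<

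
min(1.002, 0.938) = 0.938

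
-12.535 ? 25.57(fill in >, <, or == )<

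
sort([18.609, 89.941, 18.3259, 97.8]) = [18.3259, 18.609, 89.941, 97.8]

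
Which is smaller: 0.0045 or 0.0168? 0.0045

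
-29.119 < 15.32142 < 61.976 True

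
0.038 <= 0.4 True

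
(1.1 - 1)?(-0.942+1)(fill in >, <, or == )>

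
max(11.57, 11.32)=11.57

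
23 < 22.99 False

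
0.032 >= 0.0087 True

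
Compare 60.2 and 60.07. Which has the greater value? 60.2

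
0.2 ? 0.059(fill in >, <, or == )>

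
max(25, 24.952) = 25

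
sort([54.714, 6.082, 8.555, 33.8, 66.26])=[6.082, 8.555, 33.8, 54.714, 66.26]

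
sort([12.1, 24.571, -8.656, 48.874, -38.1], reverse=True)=[48.874, 24.571, 12.1, -8.656, -38.1]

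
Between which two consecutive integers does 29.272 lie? 29 and 30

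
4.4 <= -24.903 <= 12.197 False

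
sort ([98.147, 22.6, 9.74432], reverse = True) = [98.147, 22.6, 9.74432]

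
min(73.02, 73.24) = 73.02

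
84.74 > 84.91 False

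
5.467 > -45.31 True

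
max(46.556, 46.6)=46.6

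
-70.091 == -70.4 False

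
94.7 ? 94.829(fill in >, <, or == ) <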